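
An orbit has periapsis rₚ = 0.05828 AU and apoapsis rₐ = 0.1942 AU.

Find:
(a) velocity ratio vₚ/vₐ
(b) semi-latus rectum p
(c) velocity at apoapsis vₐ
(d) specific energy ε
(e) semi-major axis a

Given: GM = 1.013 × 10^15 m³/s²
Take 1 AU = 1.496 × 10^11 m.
rₚ = 0.05828 AU = 8.71869 × 10^9 m
rₐ = 0.1942 AU = 2.90523 × 10^10 m
GM = 1.013 × 10^15 m³/s²
a = (rₚ + rₐ)/2 = 1.88855 × 10^10 m
e = (rₐ − rₚ)/(rₐ + rₚ) = (2.03336 × 10^10) / (3.7771 × 10^10) = 0.53834
(a) vₚ/vₐ = rₐ/rₚ (angular momentum) = (2.90523 × 10^10) / (8.71869 × 10^9) = 3.33219 ≈ 3.332
(b) 1 − e² = 0.71019;  p = a(1 − e²) = 1.88855 × 10^10 × 0.71019 = 1.34123 × 10^10 m ≈ 0.08965 AU
(c) vₐ² = GM (2/rₐ − 1/a) = 1.013 × 10^15 × (6.88413 × 10^-11 − 5.29507 × 10^-11) = 16097.2 m²/s²;  vₐ = 126.875 m/s ≈ 126.9 m/s
(d) 2a = 3.7771 × 10^10 m;  ε = −GM/(2a) = -26819.5 J/kg ≈ -26.82 kJ/kg
(e) a = 1.88855 × 10^10 m ≈ 0.1262 AU

Final answer:
(a) velocity ratio vₚ/vₐ = 3.332
(b) semi-latus rectum p = 0.08965 AU
(c) velocity at apoapsis vₐ = 126.9 m/s
(d) specific energy ε = -26.82 kJ/kg
(e) semi-major axis a = 0.1262 AU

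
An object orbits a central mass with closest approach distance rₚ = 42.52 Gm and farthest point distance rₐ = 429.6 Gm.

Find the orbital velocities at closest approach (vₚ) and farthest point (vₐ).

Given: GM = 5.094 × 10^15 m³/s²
rₚ = 42.52 Gm = 4.252 × 10^10 m
rₐ = 429.6 Gm = 4.296 × 10^11 m
GM = 5.094 × 10^15 m³/s²
a = (rₚ + rₐ)/2 = 2.3606 × 10^11 m
Vis-viva: v² = GM (2/r − 1/a)
vₚ² = 5.094 × 10^15 × (4.70367 × 10^-11 − 4.23621 × 10^-12) = 218026 m²/s²
vₚ = 466.932 m/s ≈ 466.9 m/s
vₐ² = 5.094 × 10^15 × (4.65549 × 10^-12 − 4.23621 × 10^-12) = 2135.82 m²/s²
vₐ = 46.215 m/s ≈ 46.21 m/s

Final answer: vₚ = 466.9 m/s, vₐ = 46.21 m/s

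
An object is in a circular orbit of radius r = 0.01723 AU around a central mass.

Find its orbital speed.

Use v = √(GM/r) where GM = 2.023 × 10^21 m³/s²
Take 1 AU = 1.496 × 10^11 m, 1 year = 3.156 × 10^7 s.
r = 0.01723 AU = 2.57761 × 10^9 m
GM = 2.023 × 10^21 m³/s²
GM/r = (2.023 × 10^21) / (2.57761 × 10^9) = 7.84836 × 10^11 m²/s²
v = √(GM/r) = 885910 m/s ≈ 186.9 AU/year

Final answer: 186.9 AU/year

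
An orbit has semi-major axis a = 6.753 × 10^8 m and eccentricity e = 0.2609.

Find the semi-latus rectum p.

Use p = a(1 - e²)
a = 6.753 × 10^8 m
e = 0.2609,  e² = 0.0680688,  1 − e² = 0.931931
p = a(1 − e²) = 6.753 × 10^8 m × 0.931931 = 6.29333 × 10^8 m ≈ 6.293 × 10^8 m

Final answer: p = 6.293 × 10^8 m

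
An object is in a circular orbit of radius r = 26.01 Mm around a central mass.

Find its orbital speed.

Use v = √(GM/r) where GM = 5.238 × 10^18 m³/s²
r = 26.01 Mm = 2.601 × 10^7 m
GM = 5.238 × 10^18 m³/s²
GM/r = (5.238 × 10^18) / (2.601 × 10^7) = 2.01384 × 10^11 m²/s²
v = √(GM/r) = 448758 m/s ≈ 448.8 km/s

Final answer: 448.8 km/s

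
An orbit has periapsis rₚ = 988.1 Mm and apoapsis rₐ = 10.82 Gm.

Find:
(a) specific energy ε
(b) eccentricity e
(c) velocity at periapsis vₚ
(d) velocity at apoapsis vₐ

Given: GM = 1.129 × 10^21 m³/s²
rₚ = 988.1 Mm = 9.881 × 10^8 m
rₐ = 10.82 Gm = 1.082 × 10^10 m
GM = 1.129 × 10^21 m³/s²
a = (rₚ + rₐ)/2 = 5.90405 × 10^9 m
e = (rₐ − rₚ)/(rₐ + rₚ) = (9.8319 × 10^9) / (1.18081 × 10^10) = 0.83264
(a) 2a = 1.18081 × 10^10 m;  ε = −GM/(2a) = -9.56123 × 10^10 J/kg ≈ -95.61 GJ/kg
(b) e = 0.83264 ≈ 0.8326
(c) vₚ² = GM (2/rₚ − 1/a) = 1.129 × 10^21 × (2.02409 × 10^-9 − 1.69375 × 10^-10) = 2.09397 × 10^12 m²/s²;  vₚ = 1.44706 × 10^6 m/s ≈ 1447 km/s
(d) vₐ² = GM (2/rₐ − 1/a) = 1.129 × 10^21 × (1.84843 × 10^-10 − 1.69375 × 10^-10) = 1.74629 × 10^10 m²/s²;  vₐ = 132147 m/s ≈ 132.1 km/s

Final answer:
(a) specific energy ε = -95.61 GJ/kg
(b) eccentricity e = 0.8326
(c) velocity at periapsis vₚ = 1447 km/s
(d) velocity at apoapsis vₐ = 132.1 km/s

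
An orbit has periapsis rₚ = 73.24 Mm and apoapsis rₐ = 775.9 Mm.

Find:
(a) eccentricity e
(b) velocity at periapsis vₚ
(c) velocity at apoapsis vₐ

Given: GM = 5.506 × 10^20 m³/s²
rₚ = 73.24 Mm = 7.324 × 10^7 m
rₐ = 775.9 Mm = 7.759 × 10^8 m
GM = 5.506 × 10^20 m³/s²
a = (rₚ + rₐ)/2 = 4.2457 × 10^8 m
e = (rₐ − rₚ)/(rₐ + rₚ) = (7.0266 × 10^8) / (8.4914 × 10^8) = 0.827496
(a) e = 0.827496 ≈ 0.8275
(b) vₚ² = GM (2/rₚ − 1/a) = 5.506 × 10^20 × (2.73075 × 10^-8 − 2.35532 × 10^-9) = 1.37387 × 10^13 m²/s²;  vₚ = 3.70657 × 10^6 m/s ≈ 3707 km/s
(c) vₐ² = GM (2/rₐ − 1/a) = 5.506 × 10^20 × (2.57765 × 10^-9 − 2.35532 × 10^-9) = 1.22414 × 10^11 m²/s²;  vₐ = 349876 m/s ≈ 349.9 km/s

Final answer:
(a) eccentricity e = 0.8275
(b) velocity at periapsis vₚ = 3707 km/s
(c) velocity at apoapsis vₐ = 349.9 km/s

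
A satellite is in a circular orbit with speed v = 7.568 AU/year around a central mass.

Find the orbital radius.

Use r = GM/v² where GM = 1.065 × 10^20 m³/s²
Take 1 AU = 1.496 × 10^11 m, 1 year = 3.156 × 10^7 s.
v = 7.568 AU/year = 35873.7 m/s
GM = 1.065 × 10^20 m³/s²
v² = 1.28692 × 10^9 m²/s²
r = GM/v² = (1.065 × 10^20) / (1.28692 × 10^9) = 8.27557 × 10^10 m ≈ 0.5532 AU

Final answer: 0.5532 AU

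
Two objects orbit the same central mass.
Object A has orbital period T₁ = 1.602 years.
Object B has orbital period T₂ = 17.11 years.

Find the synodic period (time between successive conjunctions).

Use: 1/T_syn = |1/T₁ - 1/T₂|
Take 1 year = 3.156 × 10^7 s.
T₁ = 1.602 years = 5.05591 × 10^7 s
T₂ = 17.11 years = 5.39992 × 10^8 s
1/T₁ = 1.97788 × 10^-8 s⁻¹
1/T₂ = 1.85188 × 10^-9 s⁻¹
|1/T₁ − 1/T₂| = 1.79269 × 10^-8 s⁻¹
T_syn = 1 / |1/T₁ − 1/T₂| = 5.5782 × 10^7 s ≈ 1.767 years

Final answer: T_syn = 1.767 years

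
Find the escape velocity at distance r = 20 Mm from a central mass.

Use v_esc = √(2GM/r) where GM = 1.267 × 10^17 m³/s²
r = 20 Mm = 2 × 10^7 m
GM = 1.267 × 10^17 m³/s²
2GM/r = 2 × (1.267 × 10^17) / (2 × 10^7) = 1.267 × 10^10 m²/s²
v_esc = √(2GM/r) = 112561 m/s ≈ 112.6 km/s

Final answer: 112.6 km/s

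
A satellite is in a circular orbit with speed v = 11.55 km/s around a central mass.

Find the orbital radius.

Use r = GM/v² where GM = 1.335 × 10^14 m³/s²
v = 11.55 km/s = 11550 m/s
GM = 1.335 × 10^14 m³/s²
v² = 1.33402 × 10^8 m²/s²
r = GM/v² = (1.335 × 10^14) / (1.33402 × 10^8) = 1.00073 × 10^6 m ≈ 1.001 Mm

Final answer: 1.001 Mm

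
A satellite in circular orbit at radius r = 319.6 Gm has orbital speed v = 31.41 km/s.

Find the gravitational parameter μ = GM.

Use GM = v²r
r = 319.6 Gm = 3.196 × 10^11 m
v = 31.41 km/s = 31410 m/s
v² = 9.86588 × 10^8 m²/s²
GM = v²r = 9.86588 × 10^8 × 3.196 × 10^11 = 3.15314 × 10^20 m³/s²
GM ≈ 3.153 × 10^20 m³/s²

Final answer: GM = 3.153 × 10^20 m³/s²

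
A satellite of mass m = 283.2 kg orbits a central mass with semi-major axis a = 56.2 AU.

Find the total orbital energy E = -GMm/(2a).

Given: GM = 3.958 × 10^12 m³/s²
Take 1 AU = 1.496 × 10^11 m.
a = 56.2 AU = 8.40752 × 10^12 m
GM = 3.958 × 10^12 m³/s²
2a = 1.6815 × 10^13 m
GMm = 3.958 × 10^12 × 283.2 = 1.12091 × 10^15 m³·kg/s²
E = −GMm/(2a) = -66.6609 J ≈ -66.66 J

Final answer: -66.66 J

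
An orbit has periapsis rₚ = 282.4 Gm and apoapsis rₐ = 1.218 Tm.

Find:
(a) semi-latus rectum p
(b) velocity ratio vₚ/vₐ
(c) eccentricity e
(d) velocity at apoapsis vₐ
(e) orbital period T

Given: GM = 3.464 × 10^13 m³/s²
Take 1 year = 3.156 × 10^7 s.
rₚ = 282.4 Gm = 2.824 × 10^11 m
rₐ = 1.218 Tm = 1.218 × 10^12 m
GM = 3.464 × 10^13 m³/s²
a = (rₚ + rₐ)/2 = 7.502 × 10^11 m
e = (rₐ − rₚ)/(rₐ + rₚ) = (9.356 × 10^11) / (1.5004 × 10^12) = 0.623567
(a) 1 − e² = 0.611164;  p = a(1 − e²) = 7.502 × 10^11 × 0.611164 = 4.58495 × 10^11 m ≈ 458.5 Gm
(b) vₚ/vₐ = rₐ/rₚ (angular momentum) = (1.218 × 10^12) / (2.824 × 10^11) = 4.31303 ≈ 4.313
(c) e = 0.623567 ≈ 0.6236
(d) vₐ² = GM (2/rₐ − 1/a) = 3.464 × 10^13 × (1.64204 × 10^-12 − 1.33298 × 10^-12) = 10.7058 m²/s²;  vₐ = 3.27197 m/s ≈ 3.272 m/s
(e) a³ = 4.22213 × 10^35 m³;  T = 2π √(a³/GM) = 2π × 1.10402 × 10^11 s = 6.93676 × 10^11 s ≈ 2.198 × 10^4 years

Final answer:
(a) semi-latus rectum p = 458.5 Gm
(b) velocity ratio vₚ/vₐ = 4.313
(c) eccentricity e = 0.6236
(d) velocity at apoapsis vₐ = 3.272 m/s
(e) orbital period T = 2.198 × 10^4 years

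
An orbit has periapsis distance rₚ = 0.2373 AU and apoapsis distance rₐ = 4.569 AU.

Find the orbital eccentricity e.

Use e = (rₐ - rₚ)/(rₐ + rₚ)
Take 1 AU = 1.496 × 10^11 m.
rₚ = 0.2373 AU = 3.55001 × 10^10 m
rₐ = 4.569 AU = 6.83522 × 10^11 m
rₐ − rₚ = 6.48022 × 10^11 m
rₐ + rₚ = 7.19022 × 10^11 m
e = (rₐ − rₚ)/(rₐ + rₚ) = 0.901255

Final answer: e = 0.9013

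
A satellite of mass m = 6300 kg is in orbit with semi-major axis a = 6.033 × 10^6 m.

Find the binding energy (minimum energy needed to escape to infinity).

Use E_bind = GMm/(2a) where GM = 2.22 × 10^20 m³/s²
a = 6.033 × 10^6 m
GM = 2.22 × 10^20 m³/s²
m = 6300 kg
GMm = 2.22 × 10^20 × 6300 = 1.3986 × 10^24 m³·kg/s²
2a = 1.2066 × 10^7 m
E_bind = GMm/(2a) = 1.15912 × 10^17 J ≈ 115.9 PJ

Final answer: 115.9 PJ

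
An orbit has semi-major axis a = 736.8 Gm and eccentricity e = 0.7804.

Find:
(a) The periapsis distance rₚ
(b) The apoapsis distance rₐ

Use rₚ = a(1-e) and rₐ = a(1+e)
a = 736.8 Gm = 7.368 × 10^11 m
e = 0.7804:  1 − e = 0.2196,  1 + e = 1.7804
(a) rₚ = a(1 − e) = 7.368 × 10^11 m × 0.2196 = 1.61801 × 10^11 m ≈ 161.8 Gm
(b) rₐ = a(1 + e) = 7.368 × 10^11 m × 1.7804 = 1.3118 × 10^12 m ≈ 1.312 Tm

Final answer:
(a) rₚ = 161.8 Gm
(b) rₐ = 1.312 Tm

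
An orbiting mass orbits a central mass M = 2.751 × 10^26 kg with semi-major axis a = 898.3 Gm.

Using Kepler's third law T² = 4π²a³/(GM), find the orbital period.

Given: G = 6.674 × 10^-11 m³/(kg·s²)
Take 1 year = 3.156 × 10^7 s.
M = 2.751 × 10^26 kg
GM = G × M = 6.674 × 10^-11 × 2.751 × 10^26 = 1.83602 × 10^16 m³/s²
a = 898.3 Gm = 8.983 × 10^11 m
a³ = 7.24877 × 10^35 m³
T = 2π √(a³/GM) = 2π √((7.24877 × 10^35) / (1.83602 × 10^16)) = 2π × 6.28339 × 10^9 s
T = 3.94797 × 10^10 s ≈ 1251 years

Final answer: 1251 years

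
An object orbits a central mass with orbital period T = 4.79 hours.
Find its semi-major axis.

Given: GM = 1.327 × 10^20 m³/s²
T = 4.79 hours = 17244 s
GM = 1.327 × 10^20 m³/s²
Kepler's third law: a³ = GM T² / (4π²)
T² = 2.97356 × 10^8 s²
a³ = (1.327 × 10^20) × (2.97356 × 10^8) / (4π²) = 9.9951 × 10^26 m³
a = (a³)^(1/3) = 9.99837 × 10^8 m ≈ 999.8 Mm

Final answer: 999.8 Mm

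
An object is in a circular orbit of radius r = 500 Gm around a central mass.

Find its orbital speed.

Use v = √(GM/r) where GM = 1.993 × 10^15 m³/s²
r = 500 Gm = 5 × 10^11 m
GM = 1.993 × 10^15 m³/s²
GM/r = (1.993 × 10^15) / (5 × 10^11) = 3986 m²/s²
v = √(GM/r) = 63.1348 m/s ≈ 63.13 m/s

Final answer: 63.13 m/s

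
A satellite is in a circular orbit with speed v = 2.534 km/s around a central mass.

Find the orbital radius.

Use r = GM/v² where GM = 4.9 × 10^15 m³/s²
v = 2.534 km/s = 2534 m/s
GM = 4.9 × 10^15 m³/s²
v² = 6.42116 × 10^6 m²/s²
r = GM/v² = (4.9 × 10^15) / (6.42116 × 10^6) = 7.63102 × 10^8 m ≈ 763.1 Mm

Final answer: 763.1 Mm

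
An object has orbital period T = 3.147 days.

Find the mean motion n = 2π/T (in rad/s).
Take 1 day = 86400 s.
T = 3.147 days = 271901 s
n = 2π / 271901 s = 2.31084 × 10^-5 rad/s ≈ 2.311 × 10^-5 rad/s

Final answer: n = 2.311 × 10^-5 rad/s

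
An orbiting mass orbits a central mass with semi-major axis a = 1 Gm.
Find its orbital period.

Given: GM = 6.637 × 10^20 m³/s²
a = 1 Gm = 1 × 10^9 m
GM = 6.637 × 10^20 m³/s²
a³ = 1 × 10^27 m³
T = 2π √(a³/GM) = 2π √((1 × 10^27) / (6.637 × 10^20)) = 2π × 1227.48 s
T = 7712.48 s ≈ 2.142 hours

Final answer: 2.142 hours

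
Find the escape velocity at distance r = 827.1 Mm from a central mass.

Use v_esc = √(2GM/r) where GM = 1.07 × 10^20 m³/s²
r = 827.1 Mm = 8.271 × 10^8 m
GM = 1.07 × 10^20 m³/s²
2GM/r = 2 × (1.07 × 10^20) / (8.271 × 10^8) = 2.58735 × 10^11 m²/s²
v_esc = √(2GM/r) = 508660 m/s ≈ 508.7 km/s

Final answer: 508.7 km/s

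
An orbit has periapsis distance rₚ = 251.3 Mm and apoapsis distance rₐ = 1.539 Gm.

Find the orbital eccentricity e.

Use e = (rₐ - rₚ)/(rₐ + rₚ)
rₚ = 251.3 Mm = 2.513 × 10^8 m
rₐ = 1.539 Gm = 1.539 × 10^9 m
rₐ − rₚ = 1.2877 × 10^9 m
rₐ + rₚ = 1.7903 × 10^9 m
e = (rₐ − rₚ)/(rₐ + rₚ) = 0.719265

Final answer: e = 0.7193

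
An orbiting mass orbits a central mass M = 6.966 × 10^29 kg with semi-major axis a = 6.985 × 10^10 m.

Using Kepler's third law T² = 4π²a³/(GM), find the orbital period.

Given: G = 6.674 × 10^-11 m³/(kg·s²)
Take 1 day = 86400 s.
M = 6.966 × 10^29 kg
GM = G × M = 6.674 × 10^-11 × 6.966 × 10^29 = 4.64911 × 10^19 m³/s²
a = 6.985 × 10^10 m
a³ = 3.408 × 10^32 m³
T = 2π √(a³/GM) = 2π √((3.408 × 10^32) / (4.64911 × 10^19)) = 2π × 2.70748 × 10^6 s
T = 1.70116 × 10^7 s ≈ 196.9 days

Final answer: 196.9 days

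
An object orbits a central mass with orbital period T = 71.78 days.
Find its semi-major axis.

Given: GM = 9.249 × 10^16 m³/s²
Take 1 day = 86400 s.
T = 71.78 days = 6.20179 × 10^6 s
GM = 9.249 × 10^16 m³/s²
Kepler's third law: a³ = GM T² / (4π²)
T² = 3.84622 × 10^13 s²
a³ = (9.249 × 10^16) × (3.84622 × 10^13) / (4π²) = 9.01093 × 10^28 m³
a = (a³)^(1/3) = 4.48322 × 10^9 m ≈ 4.483 Gm

Final answer: 4.483 Gm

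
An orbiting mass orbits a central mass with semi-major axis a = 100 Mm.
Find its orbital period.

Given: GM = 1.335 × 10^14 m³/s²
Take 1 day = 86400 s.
a = 100 Mm = 1 × 10^8 m
GM = 1.335 × 10^14 m³/s²
a³ = 1 × 10^24 m³
T = 2π √(a³/GM) = 2π √((1 × 10^24) / (1.335 × 10^14)) = 2π × 86548.5 s
T = 543800 s ≈ 6.294 days

Final answer: 6.294 days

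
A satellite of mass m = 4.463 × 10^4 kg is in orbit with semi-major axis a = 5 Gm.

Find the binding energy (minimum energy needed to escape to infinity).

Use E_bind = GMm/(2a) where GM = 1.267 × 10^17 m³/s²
a = 5 Gm = 5 × 10^9 m
GM = 1.267 × 10^17 m³/s²
m = 4.463 × 10^4 kg
GMm = 1.267 × 10^17 × 44630 = 5.65462 × 10^21 m³·kg/s²
2a = 1 × 10^10 m
E_bind = GMm/(2a) = 5.65462 × 10^11 J ≈ 565.5 GJ

Final answer: 565.5 GJ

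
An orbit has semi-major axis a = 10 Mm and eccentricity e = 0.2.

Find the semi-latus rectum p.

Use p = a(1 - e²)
a = 10 Mm = 1 × 10^7 m
e = 0.2,  e² = 0.04,  1 − e² = 0.96
p = a(1 − e²) = 1 × 10^7 m × 0.96 = 9.6 × 10^6 m ≈ 9.6 Mm

Final answer: p = 9.6 Mm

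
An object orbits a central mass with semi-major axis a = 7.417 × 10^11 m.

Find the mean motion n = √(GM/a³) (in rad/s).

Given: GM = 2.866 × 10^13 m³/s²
a = 7.417 × 10^11 m
GM = 2.866 × 10^13 m³/s²
a³ = 4.08023 × 10^35 m³
GM/a³ = (2.866 × 10^13) / (4.08023 × 10^35) = 7.02411 × 10^-23 s⁻²
n = √(GM/a³) = 8.381 × 10^-12 rad/s ≈ 8.381 × 10^-12 rad/s

Final answer: n = 8.381 × 10^-12 rad/s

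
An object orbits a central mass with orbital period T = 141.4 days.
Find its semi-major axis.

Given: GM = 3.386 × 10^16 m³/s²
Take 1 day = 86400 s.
T = 141.4 days = 1.2217 × 10^7 s
GM = 3.386 × 10^16 m³/s²
Kepler's third law: a³ = GM T² / (4π²)
T² = 1.49254 × 10^14 s²
a³ = (3.386 × 10^16) × (1.49254 × 10^14) / (4π²) = 1.28013 × 10^29 m³
a = (a³)^(1/3) = 5.03985 × 10^9 m ≈ 5.04 × 10^9 m

Final answer: 5.04 × 10^9 m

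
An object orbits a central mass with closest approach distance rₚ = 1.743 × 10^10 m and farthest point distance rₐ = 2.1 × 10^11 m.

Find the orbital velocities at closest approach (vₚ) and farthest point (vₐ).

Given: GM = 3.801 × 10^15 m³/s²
rₚ = 1.743 × 10^10 m
rₐ = 2.1 × 10^11 m
GM = 3.801 × 10^15 m³/s²
a = (rₚ + rₐ)/2 = 1.13715 × 10^11 m
Vis-viva: v² = GM (2/r − 1/a)
vₚ² = 3.801 × 10^15 × (1.14745 × 10^-10 − 8.79391 × 10^-12) = 402719 m²/s²
vₚ = 634.601 m/s ≈ 634.6 m/s
vₐ² = 3.801 × 10^15 × (9.52381 × 10^-12 − 8.79391 × 10^-12) = 2774.33 m²/s²
vₐ = 52.6719 m/s ≈ 52.67 m/s

Final answer: vₚ = 634.6 m/s, vₐ = 52.67 m/s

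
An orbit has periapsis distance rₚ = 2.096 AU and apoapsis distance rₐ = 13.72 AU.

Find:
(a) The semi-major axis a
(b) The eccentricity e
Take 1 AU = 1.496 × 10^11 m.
rₚ = 2.096 AU = 3.13562 × 10^11 m
rₐ = 13.72 AU = 2.05251 × 10^12 m
(a) a = (rₚ + rₐ)/2 = 1.18304 × 10^12 m ≈ 7.908 AU
(b) e = (rₐ − rₚ)/(rₐ + rₚ) = (1.73895 × 10^12) / (2.36607 × 10^12) = 0.734952

Final answer:
(a) a = 7.908 AU
(b) e = 0.735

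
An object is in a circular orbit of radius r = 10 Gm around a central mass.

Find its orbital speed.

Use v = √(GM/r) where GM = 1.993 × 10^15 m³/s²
r = 10 Gm = 1 × 10^10 m
GM = 1.993 × 10^15 m³/s²
GM/r = (1.993 × 10^15) / (1 × 10^10) = 199300 m²/s²
v = √(GM/r) = 446.43 m/s ≈ 446.4 m/s

Final answer: 446.4 m/s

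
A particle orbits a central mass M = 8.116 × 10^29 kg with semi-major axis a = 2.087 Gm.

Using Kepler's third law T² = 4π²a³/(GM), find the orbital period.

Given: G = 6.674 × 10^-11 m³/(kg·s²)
M = 8.116 × 10^29 kg
GM = G × M = 6.674 × 10^-11 × 8.116 × 10^29 = 5.41662 × 10^19 m³/s²
a = 2.087 Gm = 2.087 × 10^9 m
a³ = 9.09007 × 10^27 m³
T = 2π √(a³/GM) = 2π √((9.09007 × 10^27) / (5.41662 × 10^19)) = 2π × 12954.5 s
T = 81395.3 s ≈ 22.61 hours

Final answer: 22.61 hours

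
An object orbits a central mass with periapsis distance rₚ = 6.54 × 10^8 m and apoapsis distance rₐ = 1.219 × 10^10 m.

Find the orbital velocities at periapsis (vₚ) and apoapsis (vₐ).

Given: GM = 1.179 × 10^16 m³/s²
rₚ = 6.54 × 10^8 m
rₐ = 1.219 × 10^10 m
GM = 1.179 × 10^16 m³/s²
a = (rₚ + rₐ)/2 = 6.422 × 10^9 m
Vis-viva: v² = GM (2/r − 1/a)
vₚ² = 1.179 × 10^16 × (3.0581 × 10^-9 − 1.55715 × 10^-10) = 3.42192 × 10^7 m²/s²
vₚ = 5849.72 m/s ≈ 5.85 km/s
vₐ² = 1.179 × 10^16 × (1.64069 × 10^-10 − 1.55715 × 10^-10) = 98495.8 m²/s²
vₐ = 313.84 m/s ≈ 313.8 m/s

Final answer: vₚ = 5.85 km/s, vₐ = 313.8 m/s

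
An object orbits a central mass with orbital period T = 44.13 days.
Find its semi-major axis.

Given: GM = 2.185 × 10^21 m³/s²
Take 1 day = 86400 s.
T = 44.13 days = 3.81283 × 10^6 s
GM = 2.185 × 10^21 m³/s²
Kepler's third law: a³ = GM T² / (4π²)
T² = 1.45377 × 10^13 s²
a³ = (2.185 × 10^21) × (1.45377 × 10^13) / (4π²) = 8.04613 × 10^32 m³
a = (a³)^(1/3) = 9.30099 × 10^10 m ≈ 93.01 Gm

Final answer: 93.01 Gm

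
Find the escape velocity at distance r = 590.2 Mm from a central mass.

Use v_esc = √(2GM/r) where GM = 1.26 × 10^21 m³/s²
r = 590.2 Mm = 5.902 × 10^8 m
GM = 1.26 × 10^21 m³/s²
2GM/r = 2 × (1.26 × 10^21) / (5.902 × 10^8) = 4.26974 × 10^12 m²/s²
v_esc = √(2GM/r) = 2.06633 × 10^6 m/s ≈ 2066 km/s

Final answer: 2066 km/s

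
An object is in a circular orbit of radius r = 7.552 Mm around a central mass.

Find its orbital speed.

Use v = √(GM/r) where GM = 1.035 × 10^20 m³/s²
r = 7.552 Mm = 7.552 × 10^6 m
GM = 1.035 × 10^20 m³/s²
GM/r = (1.035 × 10^20) / (7.552 × 10^6) = 1.3705 × 10^13 m²/s²
v = √(GM/r) = 3.70202 × 10^6 m/s ≈ 3702 km/s

Final answer: 3702 km/s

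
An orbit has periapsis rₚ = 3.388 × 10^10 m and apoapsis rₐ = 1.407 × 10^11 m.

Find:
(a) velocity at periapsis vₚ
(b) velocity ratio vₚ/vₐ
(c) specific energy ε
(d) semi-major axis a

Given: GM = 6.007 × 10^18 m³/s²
rₚ = 3.388 × 10^10 m
rₐ = 1.407 × 10^11 m
GM = 6.007 × 10^18 m³/s²
a = (rₚ + rₐ)/2 = 8.729 × 10^10 m
e = (rₐ − rₚ)/(rₐ + rₚ) = (1.0682 × 10^11) / (1.7458 × 10^11) = 0.611868
(a) vₚ² = GM (2/rₚ − 1/a) = 6.007 × 10^18 × (5.90319 × 10^-11 − 1.14561 × 10^-11) = 2.85788 × 10^8 m²/s²;  vₚ = 16905.3 m/s ≈ 16.91 km/s
(b) vₚ/vₐ = rₐ/rₚ (angular momentum) = (1.407 × 10^11) / (3.388 × 10^10) = 4.15289 ≈ 4.153
(c) 2a = 1.7458 × 10^11 m;  ε = −GM/(2a) = -3.44083 × 10^7 J/kg ≈ -34.41 MJ/kg
(d) a = 8.729 × 10^10 m ≈ 8.729 × 10^10 m

Final answer:
(a) velocity at periapsis vₚ = 16.91 km/s
(b) velocity ratio vₚ/vₐ = 4.153
(c) specific energy ε = -34.41 MJ/kg
(d) semi-major axis a = 8.729 × 10^10 m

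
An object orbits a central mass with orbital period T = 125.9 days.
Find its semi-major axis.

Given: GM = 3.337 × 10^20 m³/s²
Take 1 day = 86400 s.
T = 125.9 days = 1.08778 × 10^7 s
GM = 3.337 × 10^20 m³/s²
Kepler's third law: a³ = GM T² / (4π²)
T² = 1.18326 × 10^14 s²
a³ = (3.337 × 10^20) × (1.18326 × 10^14) / (4π²) = 1.00017 × 10^33 m³
a = (a³)^(1/3) = 1.00006 × 10^11 m ≈ 100 Gm

Final answer: 100 Gm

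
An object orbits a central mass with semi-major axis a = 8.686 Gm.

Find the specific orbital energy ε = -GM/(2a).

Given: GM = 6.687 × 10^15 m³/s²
a = 8.686 Gm = 8.686 × 10^9 m
GM = 6.687 × 10^15 m³/s²
2a = 1.7372 × 10^10 m
ε = −GM/(2a) = -384930 J/kg ≈ -384.9 kJ/kg

Final answer: -384.9 kJ/kg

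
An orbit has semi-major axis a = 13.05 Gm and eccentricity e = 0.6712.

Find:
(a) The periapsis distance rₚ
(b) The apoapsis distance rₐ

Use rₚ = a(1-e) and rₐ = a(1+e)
a = 13.05 Gm = 1.305 × 10^10 m
e = 0.6712:  1 − e = 0.3288,  1 + e = 1.6712
(a) rₚ = a(1 − e) = 1.305 × 10^10 m × 0.3288 = 4.29084 × 10^9 m ≈ 4.291 Gm
(b) rₐ = a(1 + e) = 1.305 × 10^10 m × 1.6712 = 2.18092 × 10^10 m ≈ 21.81 Gm

Final answer:
(a) rₚ = 4.291 Gm
(b) rₐ = 21.81 Gm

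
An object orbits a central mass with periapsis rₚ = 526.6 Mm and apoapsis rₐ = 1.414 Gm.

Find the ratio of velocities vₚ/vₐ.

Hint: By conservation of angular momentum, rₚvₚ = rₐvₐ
rₚ = 526.6 Mm = 5.266 × 10^8 m
rₐ = 1.414 Gm = 1.414 × 10^9 m
rₚvₚ = rₐvₐ  ⇒  vₚ/vₐ = rₐ/rₚ
vₚ/vₐ = (1.414 × 10^9) / (5.266 × 10^8) = 2.68515

Final answer: vₚ/vₐ = 2.685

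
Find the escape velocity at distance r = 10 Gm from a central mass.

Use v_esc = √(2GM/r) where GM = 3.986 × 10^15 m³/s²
r = 10 Gm = 1 × 10^10 m
GM = 3.986 × 10^15 m³/s²
2GM/r = 2 × (3.986 × 10^15) / (1 × 10^10) = 797200 m²/s²
v_esc = √(2GM/r) = 892.861 m/s ≈ 892.9 m/s

Final answer: 892.9 m/s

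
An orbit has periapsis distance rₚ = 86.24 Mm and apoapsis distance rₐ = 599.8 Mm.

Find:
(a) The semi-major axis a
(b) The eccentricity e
rₚ = 86.24 Mm = 8.624 × 10^7 m
rₐ = 599.8 Mm = 5.998 × 10^8 m
(a) a = (rₚ + rₐ)/2 = 3.4302 × 10^8 m ≈ 343 Mm
(b) e = (rₐ − rₚ)/(rₐ + rₚ) = (5.1356 × 10^8) / (6.8604 × 10^8) = 0.748586

Final answer:
(a) a = 343 Mm
(b) e = 0.7486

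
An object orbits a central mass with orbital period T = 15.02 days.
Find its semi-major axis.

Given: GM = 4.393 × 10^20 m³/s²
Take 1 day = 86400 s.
T = 15.02 days = 1.29773 × 10^6 s
GM = 4.393 × 10^20 m³/s²
Kepler's third law: a³ = GM T² / (4π²)
T² = 1.6841 × 10^12 s²
a³ = (4.393 × 10^20) × (1.6841 × 10^12) / (4π²) = 1.874 × 10^31 m³
a = (a³)^(1/3) = 2.65617 × 10^10 m ≈ 26.56 Gm

Final answer: 26.56 Gm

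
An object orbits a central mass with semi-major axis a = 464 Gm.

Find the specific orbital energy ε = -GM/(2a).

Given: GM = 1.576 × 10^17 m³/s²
a = 464 Gm = 4.64 × 10^11 m
GM = 1.576 × 10^17 m³/s²
2a = 9.28 × 10^11 m
ε = −GM/(2a) = -169828 J/kg ≈ -169.8 kJ/kg

Final answer: -169.8 kJ/kg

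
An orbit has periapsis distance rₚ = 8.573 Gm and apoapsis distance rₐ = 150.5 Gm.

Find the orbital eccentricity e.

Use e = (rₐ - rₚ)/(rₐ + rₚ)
rₚ = 8.573 Gm = 8.573 × 10^9 m
rₐ = 150.5 Gm = 1.505 × 10^11 m
rₐ − rₚ = 1.41927 × 10^11 m
rₐ + rₚ = 1.59073 × 10^11 m
e = (rₐ − rₚ)/(rₐ + rₚ) = 0.892213

Final answer: e = 0.8922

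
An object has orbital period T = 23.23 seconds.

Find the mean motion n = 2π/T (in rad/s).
T = 23.23 seconds
n = 2π / 23.23 s = 0.270477 rad/s ≈ 0.2705 rad/s

Final answer: n = 0.2705 rad/s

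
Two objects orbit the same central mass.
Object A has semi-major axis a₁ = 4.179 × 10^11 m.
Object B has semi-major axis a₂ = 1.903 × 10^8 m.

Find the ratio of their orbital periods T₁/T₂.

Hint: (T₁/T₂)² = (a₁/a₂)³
a₁ = 4.179 × 10^11 m
a₂ = 1.903 × 10^8 m
a₁/a₂ = 2196.01
T₁/T₂ = (a₁/a₂)^(3/2) = (2196.01)^1.5 = 102908

Final answer: T₁/T₂ = 1.029 × 10^5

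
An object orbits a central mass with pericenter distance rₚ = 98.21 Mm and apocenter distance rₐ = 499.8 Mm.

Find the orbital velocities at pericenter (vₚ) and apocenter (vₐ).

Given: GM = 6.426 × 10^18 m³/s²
rₚ = 98.21 Mm = 9.821 × 10^7 m
rₐ = 499.8 Mm = 4.998 × 10^8 m
GM = 6.426 × 10^18 m³/s²
a = (rₚ + rₐ)/2 = 2.99005 × 10^8 m
Vis-viva: v² = GM (2/r − 1/a)
vₚ² = 6.426 × 10^18 × (2.03645 × 10^-8 − 3.34443 × 10^-9) = 1.09371 × 10^11 m²/s²
vₚ = 330713 m/s ≈ 330.7 km/s
vₐ² = 6.426 × 10^18 × (4.0016 × 10^-9 − 3.34443 × 10^-9) = 4.22301 × 10^9 m²/s²
vₐ = 64984.7 m/s ≈ 64.98 km/s

Final answer: vₚ = 330.7 km/s, vₐ = 64.98 km/s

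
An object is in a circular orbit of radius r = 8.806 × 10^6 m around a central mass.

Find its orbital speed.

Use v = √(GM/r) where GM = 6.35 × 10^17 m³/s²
r = 8.806 × 10^6 m
GM = 6.35 × 10^17 m³/s²
GM/r = (6.35 × 10^17) / (8.806 × 10^6) = 7.21099 × 10^10 m²/s²
v = √(GM/r) = 268533 m/s ≈ 268.5 km/s

Final answer: 268.5 km/s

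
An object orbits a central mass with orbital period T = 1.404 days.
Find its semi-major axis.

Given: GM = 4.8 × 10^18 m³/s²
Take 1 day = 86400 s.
T = 1.404 days = 121306 s
GM = 4.8 × 10^18 m³/s²
Kepler's third law: a³ = GM T² / (4π²)
T² = 1.4715 × 10^10 s²
a³ = (4.8 × 10^18) × (1.4715 × 10^10) / (4π²) = 1.78914 × 10^27 m³
a = (a³)^(1/3) = 1.21399 × 10^9 m ≈ 1.214 × 10^9 m

Final answer: 1.214 × 10^9 m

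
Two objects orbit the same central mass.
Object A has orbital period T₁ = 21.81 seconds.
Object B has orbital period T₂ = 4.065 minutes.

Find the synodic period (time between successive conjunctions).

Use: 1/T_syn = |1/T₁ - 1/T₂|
T₁ = 21.81 seconds
T₂ = 4.065 minutes = 243.9 s
1/T₁ = 0.0458505 s⁻¹
1/T₂ = 0.00410004 s⁻¹
|1/T₁ − 1/T₂| = 0.0417505 s⁻¹
T_syn = 1 / |1/T₁ − 1/T₂| = 23.9518 s ≈ 23.95 seconds

Final answer: T_syn = 23.95 seconds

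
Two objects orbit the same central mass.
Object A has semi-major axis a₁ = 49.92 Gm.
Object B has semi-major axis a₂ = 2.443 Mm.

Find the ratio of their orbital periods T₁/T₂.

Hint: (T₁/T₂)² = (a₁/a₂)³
a₁ = 49.92 Gm = 4.992 × 10^10 m
a₂ = 2.443 Mm = 2.443 × 10^6 m
a₁/a₂ = 20433.9
T₁/T₂ = (a₁/a₂)^(3/2) = (20433.9)^1.5 = 2.92097 × 10^6

Final answer: T₁/T₂ = 2.921 × 10^6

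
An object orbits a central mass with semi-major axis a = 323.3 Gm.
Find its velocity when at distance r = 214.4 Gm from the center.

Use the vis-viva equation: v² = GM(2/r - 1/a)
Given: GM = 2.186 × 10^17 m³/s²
a = 323.3 Gm = 3.233 × 10^11 m
r = 214.4 Gm = 2.144 × 10^11 m
GM = 2.186 × 10^17 m³/s²
2/r − 1/a = 9.32836 × 10^-12 − 3.0931 × 10^-12 = 6.23526 × 10^-12 m⁻¹
v² = GM (2/r − 1/a) = 1.36303 × 10^6 m²/s²
v = 1167.49 m/s ≈ 1.167 km/s

Final answer: 1.167 km/s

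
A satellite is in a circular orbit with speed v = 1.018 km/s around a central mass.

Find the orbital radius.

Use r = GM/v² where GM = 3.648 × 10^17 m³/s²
v = 1.018 km/s = 1018 m/s
GM = 3.648 × 10^17 m³/s²
v² = 1.03632 × 10^6 m²/s²
r = GM/v² = (3.648 × 10^17) / (1.03632 × 10^6) = 3.52013 × 10^11 m ≈ 352 Gm

Final answer: 352 Gm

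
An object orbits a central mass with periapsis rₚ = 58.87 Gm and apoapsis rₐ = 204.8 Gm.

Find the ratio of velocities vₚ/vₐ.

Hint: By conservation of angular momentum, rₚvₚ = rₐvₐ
rₚ = 58.87 Gm = 5.887 × 10^10 m
rₐ = 204.8 Gm = 2.048 × 10^11 m
rₚvₚ = rₐvₐ  ⇒  vₚ/vₐ = rₐ/rₚ
vₚ/vₐ = (2.048 × 10^11) / (5.887 × 10^10) = 3.47885

Final answer: vₚ/vₐ = 3.479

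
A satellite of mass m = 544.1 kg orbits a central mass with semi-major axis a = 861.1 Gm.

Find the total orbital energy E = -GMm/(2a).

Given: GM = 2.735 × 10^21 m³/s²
a = 861.1 Gm = 8.611 × 10^11 m
GM = 2.735 × 10^21 m³/s²
2a = 1.7222 × 10^12 m
GMm = 2.735 × 10^21 × 544.1 = 1.48811 × 10^24 m³·kg/s²
E = −GMm/(2a) = -8.64077 × 10^11 J ≈ -864.1 GJ

Final answer: -864.1 GJ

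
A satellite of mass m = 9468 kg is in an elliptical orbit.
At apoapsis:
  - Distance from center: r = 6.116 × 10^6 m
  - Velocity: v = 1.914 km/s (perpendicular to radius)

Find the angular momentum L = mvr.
r = 6.116 × 10^6 m
v = 1.914 km/s = 1914 m/s
vr = 1914 × 6.116 × 10^6 = 1.1706 × 10^10 m²/s
L = m × vr = 9468 × 1.1706 × 10^10 = 1.10833 × 10^14 kg·m²/s ≈ 1.108 × 10^14 kg·m²/s

Final answer: L = 1.108 × 10^14 kg·m²/s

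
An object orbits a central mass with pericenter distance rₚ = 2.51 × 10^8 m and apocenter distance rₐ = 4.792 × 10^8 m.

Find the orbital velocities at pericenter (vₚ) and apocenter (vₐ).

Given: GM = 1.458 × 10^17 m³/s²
rₚ = 2.51 × 10^8 m
rₐ = 4.792 × 10^8 m
GM = 1.458 × 10^17 m³/s²
a = (rₚ + rₐ)/2 = 3.651 × 10^8 m
Vis-viva: v² = GM (2/r − 1/a)
vₚ² = 1.458 × 10^17 × (7.96813 × 10^-9 − 2.73898 × 10^-9) = 7.6241 × 10^8 m²/s²
vₚ = 27611.8 m/s ≈ 27.61 km/s
vₐ² = 1.458 × 10^17 × (4.17362 × 10^-9 − 2.73898 × 10^-9) = 2.09172 × 10^8 m²/s²
vₐ = 14462.8 m/s ≈ 14.46 km/s

Final answer: vₚ = 27.61 km/s, vₐ = 14.46 km/s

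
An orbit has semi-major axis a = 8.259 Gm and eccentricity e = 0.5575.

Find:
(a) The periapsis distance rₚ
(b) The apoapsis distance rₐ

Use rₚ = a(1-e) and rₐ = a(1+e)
a = 8.259 Gm = 8.259 × 10^9 m
e = 0.5575:  1 − e = 0.4425,  1 + e = 1.5575
(a) rₚ = a(1 − e) = 8.259 × 10^9 m × 0.4425 = 3.65461 × 10^9 m ≈ 3.655 Gm
(b) rₐ = a(1 + e) = 8.259 × 10^9 m × 1.5575 = 1.28634 × 10^10 m ≈ 12.86 Gm

Final answer:
(a) rₚ = 3.655 Gm
(b) rₐ = 12.86 Gm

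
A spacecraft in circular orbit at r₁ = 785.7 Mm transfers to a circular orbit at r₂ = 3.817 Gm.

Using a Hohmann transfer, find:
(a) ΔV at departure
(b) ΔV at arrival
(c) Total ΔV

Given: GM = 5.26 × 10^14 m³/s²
r₁ = 785.7 Mm = 7.857 × 10^8 m
r₂ = 3.817 Gm = 3.817 × 10^9 m
GM = 5.26 × 10^14 m³/s²
Transfer ellipse: a_t = (r₁ + r₂)/2 = 2.30135 × 10^9 m
Circular speed at r₁: v₁ = √(GM/r₁) = 818.209 m/s
Transfer speed at r₁ (periapsis): v₁ₜ = √(GM(2/r₁ − 1/a_t)) = 1053.74 m/s
(a) ΔV₁ = v₁ₜ − v₁ = 235.532 m/s ≈ 235.5 m/s
Circular speed at r₂: v₂ = √(GM/r₂) = 371.22 m/s
Transfer speed at r₂ (apoapsis): v₂ₜ = √(GM(2/r₂ − 1/a_t)) = 216.905 m/s
(b) ΔV₂ = v₂ − v₂ₜ = 154.316 m/s ≈ 154.3 m/s
(c) ΔV_total = ΔV₁ + ΔV₂ = 389.848 m/s ≈ 389.8 m/s

Final answer:
(a) ΔV₁ = 235.5 m/s
(b) ΔV₂ = 154.3 m/s
(c) ΔV_total = 389.8 m/s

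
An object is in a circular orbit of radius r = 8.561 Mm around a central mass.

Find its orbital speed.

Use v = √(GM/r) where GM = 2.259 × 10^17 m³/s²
r = 8.561 Mm = 8.561 × 10^6 m
GM = 2.259 × 10^17 m³/s²
GM/r = (2.259 × 10^17) / (8.561 × 10^6) = 2.63871 × 10^10 m²/s²
v = √(GM/r) = 162441 m/s ≈ 162.4 km/s

Final answer: 162.4 km/s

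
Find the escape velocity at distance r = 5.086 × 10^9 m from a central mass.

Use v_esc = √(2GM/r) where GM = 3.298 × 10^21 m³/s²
r = 5.086 × 10^9 m
GM = 3.298 × 10^21 m³/s²
2GM/r = 2 × (3.298 × 10^21) / (5.086 × 10^9) = 1.29689 × 10^12 m²/s²
v_esc = √(2GM/r) = 1.13881 × 10^6 m/s ≈ 1139 km/s

Final answer: 1139 km/s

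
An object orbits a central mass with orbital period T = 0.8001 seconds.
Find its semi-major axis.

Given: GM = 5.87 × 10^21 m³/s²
T = 0.8001 seconds
GM = 5.87 × 10^21 m³/s²
Kepler's third law: a³ = GM T² / (4π²)
T² = 0.64016 s²
a³ = (5.87 × 10^21) × 0.64016 / (4π²) = 9.51846 × 10^19 m³
a = (a³)^(1/3) = 4.56586 × 10^6 m ≈ 4.566 Mm

Final answer: 4.566 Mm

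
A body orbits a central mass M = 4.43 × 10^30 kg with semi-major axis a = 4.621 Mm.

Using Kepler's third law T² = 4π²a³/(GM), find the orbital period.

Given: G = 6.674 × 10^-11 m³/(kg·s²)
M = 4.43 × 10^30 kg
GM = G × M = 6.674 × 10^-11 × 4.43 × 10^30 = 2.95658 × 10^20 m³/s²
a = 4.621 Mm = 4.621 × 10^6 m
a³ = 9.86752 × 10^19 m³
T = 2π √(a³/GM) = 2π √((9.86752 × 10^19) / (2.95658 × 10^20)) = 2π × 0.577709 s
T = 3.62985 s ≈ 3.63 seconds

Final answer: 3.63 seconds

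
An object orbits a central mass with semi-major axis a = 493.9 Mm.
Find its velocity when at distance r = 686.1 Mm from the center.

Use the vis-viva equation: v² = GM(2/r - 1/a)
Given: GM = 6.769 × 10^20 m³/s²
a = 493.9 Mm = 4.939 × 10^8 m
r = 686.1 Mm = 6.861 × 10^8 m
GM = 6.769 × 10^20 m³/s²
2/r − 1/a = 2.91503 × 10^-9 − 2.0247 × 10^-9 = 8.90326 × 10^-10 m⁻¹
v² = GM (2/r − 1/a) = 6.02661 × 10^11 m²/s²
v = 776313 m/s ≈ 776.3 km/s

Final answer: 776.3 km/s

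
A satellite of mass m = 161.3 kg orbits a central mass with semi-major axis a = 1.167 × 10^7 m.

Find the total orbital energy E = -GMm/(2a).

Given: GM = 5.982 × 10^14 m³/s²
a = 1.167 × 10^7 m
GM = 5.982 × 10^14 m³/s²
2a = 2.334 × 10^7 m
GMm = 5.982 × 10^14 × 161.3 = 9.64897 × 10^16 m³·kg/s²
E = −GMm/(2a) = -4.13409 × 10^9 J ≈ -4.134 GJ

Final answer: -4.134 GJ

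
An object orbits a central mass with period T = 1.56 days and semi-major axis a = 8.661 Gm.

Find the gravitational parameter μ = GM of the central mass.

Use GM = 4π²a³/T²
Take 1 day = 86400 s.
T = 1.56 days = 134784 s
a = 8.661 Gm = 8.661 × 10^9 m
a³ = 6.49687 × 10^29 m³
T² = 1.81667 × 10^10 s²
GM = 4π² × (6.49687 × 10^29) / (1.81667 × 10^10) = 1.41185 × 10^21 m³/s²
GM ≈ 1.412 × 10^21 m³/s²

Final answer: GM = 1.412 × 10^21 m³/s²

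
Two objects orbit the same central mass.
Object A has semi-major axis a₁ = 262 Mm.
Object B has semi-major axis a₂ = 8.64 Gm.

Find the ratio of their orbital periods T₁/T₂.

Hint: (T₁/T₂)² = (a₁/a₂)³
a₁ = 262 Mm = 2.62 × 10^8 m
a₂ = 8.64 Gm = 8.64 × 10^9 m
a₁/a₂ = 0.0303241
T₁/T₂ = (a₁/a₂)^(3/2) = (0.0303241)^1.5 = 0.00528058

Final answer: T₁/T₂ = 0.005281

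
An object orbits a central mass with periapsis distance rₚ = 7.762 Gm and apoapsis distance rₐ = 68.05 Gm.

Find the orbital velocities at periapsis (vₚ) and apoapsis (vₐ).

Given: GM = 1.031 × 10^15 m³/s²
rₚ = 7.762 Gm = 7.762 × 10^9 m
rₐ = 68.05 Gm = 6.805 × 10^10 m
GM = 1.031 × 10^15 m³/s²
a = (rₚ + rₐ)/2 = 3.7906 × 10^10 m
Vis-viva: v² = GM (2/r − 1/a)
vₚ² = 1.031 × 10^15 × (2.57666 × 10^-10 − 2.6381 × 10^-11) = 238454 m²/s²
vₚ = 488.318 m/s ≈ 488.3 m/s
vₐ² = 1.031 × 10^15 × (2.93902 × 10^-11 − 2.6381 × 10^-11) = 3102.39 m²/s²
vₐ = 55.6991 m/s ≈ 55.7 m/s

Final answer: vₚ = 488.3 m/s, vₐ = 55.7 m/s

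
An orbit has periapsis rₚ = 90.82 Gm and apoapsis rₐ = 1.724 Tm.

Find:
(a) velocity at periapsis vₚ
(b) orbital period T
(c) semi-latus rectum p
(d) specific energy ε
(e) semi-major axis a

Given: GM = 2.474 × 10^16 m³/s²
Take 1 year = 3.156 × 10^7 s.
rₚ = 90.82 Gm = 9.082 × 10^10 m
rₐ = 1.724 Tm = 1.724 × 10^12 m
GM = 2.474 × 10^16 m³/s²
a = (rₚ + rₐ)/2 = 9.0741 × 10^11 m
e = (rₐ − rₚ)/(rₐ + rₚ) = (1.63318 × 10^12) / (1.81482 × 10^12) = 0.899913
(a) vₚ² = GM (2/rₚ − 1/a) = 2.474 × 10^16 × (2.20216 × 10^-11 − 1.10204 × 10^-12) = 517550 m²/s²;  vₚ = 719.409 m/s ≈ 719.4 m/s
(b) a³ = 7.47155 × 10^35 m³;  T = 2π √(a³/GM) = 2π × 5.49548 × 10^9 s = 3.45291 × 10^10 s ≈ 1094 years
(c) 1 − e² = 0.190157;  p = a(1 − e²) = 9.0741 × 10^11 × 0.190157 = 1.7255 × 10^11 m ≈ 172.6 Gm
(d) 2a = 1.81482 × 10^12 m;  ε = −GM/(2a) = -13632.2 J/kg ≈ -13.63 kJ/kg
(e) a = 9.0741 × 10^11 m ≈ 907.4 Gm

Final answer:
(a) velocity at periapsis vₚ = 719.4 m/s
(b) orbital period T = 1094 years
(c) semi-latus rectum p = 172.6 Gm
(d) specific energy ε = -13.63 kJ/kg
(e) semi-major axis a = 907.4 Gm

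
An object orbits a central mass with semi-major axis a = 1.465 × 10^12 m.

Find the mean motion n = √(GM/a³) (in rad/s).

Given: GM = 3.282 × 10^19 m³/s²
a = 1.465 × 10^12 m
GM = 3.282 × 10^19 m³/s²
a³ = 3.14422 × 10^36 m³
GM/a³ = (3.282 × 10^19) / (3.14422 × 10^36) = 1.04382 × 10^-17 s⁻²
n = √(GM/a³) = 3.23082 × 10^-9 rad/s ≈ 3.231 × 10^-9 rad/s

Final answer: n = 3.231 × 10^-9 rad/s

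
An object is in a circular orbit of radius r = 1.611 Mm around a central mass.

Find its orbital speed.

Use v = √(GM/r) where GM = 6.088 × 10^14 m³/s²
r = 1.611 Mm = 1.611 × 10^6 m
GM = 6.088 × 10^14 m³/s²
GM/r = (6.088 × 10^14) / (1.611 × 10^6) = 3.77902 × 10^8 m²/s²
v = √(GM/r) = 19439.7 m/s ≈ 19.44 km/s

Final answer: 19.44 km/s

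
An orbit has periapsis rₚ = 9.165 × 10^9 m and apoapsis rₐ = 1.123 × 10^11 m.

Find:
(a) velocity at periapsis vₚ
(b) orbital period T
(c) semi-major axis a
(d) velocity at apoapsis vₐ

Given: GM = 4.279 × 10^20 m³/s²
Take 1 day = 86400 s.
rₚ = 9.165 × 10^9 m
rₐ = 1.123 × 10^11 m
GM = 4.279 × 10^20 m³/s²
a = (rₚ + rₐ)/2 = 6.07325 × 10^10 m
e = (rₐ − rₚ)/(rₐ + rₚ) = (1.03135 × 10^11) / (1.21465 × 10^11) = 0.849092
(a) vₚ² = GM (2/rₚ − 1/a) = 4.279 × 10^20 × (2.18221 × 10^-10 − 1.64656 × 10^-11) = 8.63313 × 10^10 m²/s²;  vₚ = 293822 m/s ≈ 293.8 km/s
(b) a³ = 2.24008 × 10^32 m³;  T = 2π √(a³/GM) = 2π × 723537 s = 4.54612 × 10^6 s ≈ 52.62 days
(c) a = 6.07325 × 10^10 m ≈ 6.073 × 10^10 m
(d) vₐ² = GM (2/rₐ − 1/a) = 4.279 × 10^20 × (1.78094 × 10^-11 − 1.64656 × 10^-11) = 5.75008 × 10^8 m²/s²;  vₐ = 23979.3 m/s ≈ 23.98 km/s

Final answer:
(a) velocity at periapsis vₚ = 293.8 km/s
(b) orbital period T = 52.62 days
(c) semi-major axis a = 6.073 × 10^10 m
(d) velocity at apoapsis vₐ = 23.98 km/s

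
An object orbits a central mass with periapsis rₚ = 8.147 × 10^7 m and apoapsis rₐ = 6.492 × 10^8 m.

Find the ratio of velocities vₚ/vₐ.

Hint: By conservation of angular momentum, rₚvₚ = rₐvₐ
rₚ = 8.147 × 10^7 m
rₐ = 6.492 × 10^8 m
rₚvₚ = rₐvₐ  ⇒  vₚ/vₐ = rₐ/rₚ
vₚ/vₐ = (6.492 × 10^8) / (8.147 × 10^7) = 7.96858

Final answer: vₚ/vₐ = 7.969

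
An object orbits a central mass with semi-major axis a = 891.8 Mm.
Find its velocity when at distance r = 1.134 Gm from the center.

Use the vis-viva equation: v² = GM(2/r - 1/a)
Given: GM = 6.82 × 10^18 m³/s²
a = 891.8 Mm = 8.918 × 10^8 m
r = 1.134 Gm = 1.134 × 10^9 m
GM = 6.82 × 10^18 m³/s²
2/r − 1/a = 1.76367 × 10^-9 − 1.12133 × 10^-9 = 6.42341 × 10^-10 m⁻¹
v² = GM (2/r − 1/a) = 4.38076 × 10^9 m²/s²
v = 66187.3 m/s ≈ 66.19 km/s

Final answer: 66.19 km/s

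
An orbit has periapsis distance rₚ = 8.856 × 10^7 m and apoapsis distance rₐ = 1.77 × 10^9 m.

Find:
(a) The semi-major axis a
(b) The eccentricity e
rₚ = 8.856 × 10^7 m
rₐ = 1.77 × 10^9 m
(a) a = (rₚ + rₐ)/2 = 9.2928 × 10^8 m ≈ 9.293 × 10^8 m
(b) e = (rₐ − rₚ)/(rₐ + rₚ) = (1.68144 × 10^9) / (1.85856 × 10^9) = 0.9047

Final answer:
(a) a = 9.293 × 10^8 m
(b) e = 0.9047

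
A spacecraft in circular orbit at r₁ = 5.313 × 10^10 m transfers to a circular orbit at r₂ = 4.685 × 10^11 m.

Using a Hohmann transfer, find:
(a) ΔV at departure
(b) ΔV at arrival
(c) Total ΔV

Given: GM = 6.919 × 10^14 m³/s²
r₁ = 5.313 × 10^10 m
r₂ = 4.685 × 10^11 m
GM = 6.919 × 10^14 m³/s²
Transfer ellipse: a_t = (r₁ + r₂)/2 = 2.60815 × 10^11 m
Circular speed at r₁: v₁ = √(GM/r₁) = 114.117 m/s
Transfer speed at r₁ (periapsis): v₁ₜ = √(GM(2/r₁ − 1/a_t)) = 152.947 m/s
(a) ΔV₁ = v₁ₜ − v₁ = 38.8294 m/s ≈ 38.83 m/s
Circular speed at r₂: v₂ = √(GM/r₂) = 38.4297 m/s
Transfer speed at r₂ (apoapsis): v₂ₜ = √(GM(2/r₂ − 1/a_t)) = 17.3448 m/s
(b) ΔV₂ = v₂ − v₂ₜ = 21.0848 m/s ≈ 21.08 m/s
(c) ΔV_total = ΔV₁ + ΔV₂ = 59.9142 m/s ≈ 59.91 m/s

Final answer:
(a) ΔV₁ = 38.83 m/s
(b) ΔV₂ = 21.08 m/s
(c) ΔV_total = 59.91 m/s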